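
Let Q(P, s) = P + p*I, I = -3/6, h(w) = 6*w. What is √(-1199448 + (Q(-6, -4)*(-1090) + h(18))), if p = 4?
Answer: 2*I*√297655 ≈ 1091.2*I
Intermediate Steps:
I = -½ (I = -3*⅙ = -½ ≈ -0.50000)
Q(P, s) = -2 + P (Q(P, s) = P + 4*(-½) = P - 2 = -2 + P)
√(-1199448 + (Q(-6, -4)*(-1090) + h(18))) = √(-1199448 + ((-2 - 6)*(-1090) + 6*18)) = √(-1199448 + (-8*(-1090) + 108)) = √(-1199448 + (8720 + 108)) = √(-1199448 + 8828) = √(-1190620) = 2*I*√297655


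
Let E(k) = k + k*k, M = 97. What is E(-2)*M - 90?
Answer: 104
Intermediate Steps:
E(k) = k + k**2
E(-2)*M - 90 = -2*(1 - 2)*97 - 90 = -2*(-1)*97 - 90 = 2*97 - 90 = 194 - 90 = 104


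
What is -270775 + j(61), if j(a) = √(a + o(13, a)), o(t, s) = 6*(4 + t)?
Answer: -270775 + √163 ≈ -2.7076e+5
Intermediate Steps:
o(t, s) = 24 + 6*t
j(a) = √(102 + a) (j(a) = √(a + (24 + 6*13)) = √(a + (24 + 78)) = √(a + 102) = √(102 + a))
-270775 + j(61) = -270775 + √(102 + 61) = -270775 + √163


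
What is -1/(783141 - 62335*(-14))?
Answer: -1/1655831 ≈ -6.0393e-7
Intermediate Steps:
-1/(783141 - 62335*(-14)) = -1/(783141 + 872690) = -1/1655831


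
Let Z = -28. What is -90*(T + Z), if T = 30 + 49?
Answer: -4590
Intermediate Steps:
T = 79
-90*(T + Z) = -90*(79 - 28) = -90*51 = -4590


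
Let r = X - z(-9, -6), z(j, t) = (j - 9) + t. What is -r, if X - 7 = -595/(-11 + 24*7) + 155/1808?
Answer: -7748111/283856 ≈ -27.296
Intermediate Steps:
z(j, t) = -9 + j + t (z(j, t) = (-9 + j) + t = -9 + j + t)
X = 935567/283856 (X = 7 + (-595/(-11 + 24*7) + 155/1808) = 7 + (-595/(-11 + 168) + 155*(1/1808)) = 7 + (-595/157 + 155/1808) = 7 - 1051425/283856 = 935567/283856 ≈ 3.2959)
r = 7748111/283856 (r = 935567/283856 - (-9 - 9 - 6) = 935567/283856 - 1*(-24) = 935567/283856 + 24 = 7748111/283856 ≈ 27.296)
-r = -1*7748111/283856 = -7748111/283856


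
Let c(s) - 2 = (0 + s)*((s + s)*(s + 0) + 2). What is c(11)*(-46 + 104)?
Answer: 155788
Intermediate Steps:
c(s) = 2 + s*(2 + 2*s²) (c(s) = 2 + (0 + s)*((s + s)*(s + 0) + 2) = 2 + s*((2*s)*s + 2) = 2 + s*(2*s² + 2) = 2 + s*(2 + 2*s²))
c(11)*(-46 + 104) = (2 + 2*11 + 2*11³)*(-46 + 104) = (2 + 22 + 2*1331)*58 = (2 + 22 + 2662)*58 = 2686*58 = 155788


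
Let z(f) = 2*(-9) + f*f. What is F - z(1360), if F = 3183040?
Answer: 1333458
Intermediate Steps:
z(f) = -18 + f²
F - z(1360) = 3183040 - (-18 + 1360²) = 3183040 - (-18 + 1849600) = 3183040 - 1*1849582 = 3183040 - 1849582 = 1333458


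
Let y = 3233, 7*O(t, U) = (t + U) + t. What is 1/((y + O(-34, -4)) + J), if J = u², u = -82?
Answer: 7/69627 ≈ 0.00010054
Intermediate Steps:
O(t, U) = U/7 + 2*t/7 (O(t, U) = ((t + U) + t)/7 = ((U + t) + t)/7 = (U + 2*t)/7 = U/7 + 2*t/7)
J = 6724 (J = (-82)² = 6724)
1/((y + O(-34, -4)) + J) = 1/((3233 + ((⅐)*(-4) + (2/7)*(-34))) + 6724) = 1/((3233 + (-4/7 - 68/7)) + 6724) = 1/((3233 - 72/7) + 6724) = 1/(22559/7 + 6724) = 1/(69627/7) = 7/69627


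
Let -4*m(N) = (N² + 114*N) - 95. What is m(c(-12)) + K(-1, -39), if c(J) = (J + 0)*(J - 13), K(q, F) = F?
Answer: -124261/4 ≈ -31065.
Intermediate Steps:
c(J) = J*(-13 + J)
m(N) = 95/4 - 57*N/2 - N²/4 (m(N) = -((N² + 114*N) - 95)/4 = -(-95 + N² + 114*N)/4 = 95/4 - 57*N/2 - N²/4)
m(c(-12)) + K(-1, -39) = (95/4 - (-342)*(-13 - 12) - 144*(-13 - 12)²/4) - 39 = (95/4 - (-342)*(-25) - (-12*(-25))²/4) - 39 = (95/4 - 57/2*300 - ¼*300²) - 39 = (95/4 - 8550 - ¼*90000) - 39 = (95/4 - 8550 - 22500) - 39 = -124105/4 - 39 = -124261/4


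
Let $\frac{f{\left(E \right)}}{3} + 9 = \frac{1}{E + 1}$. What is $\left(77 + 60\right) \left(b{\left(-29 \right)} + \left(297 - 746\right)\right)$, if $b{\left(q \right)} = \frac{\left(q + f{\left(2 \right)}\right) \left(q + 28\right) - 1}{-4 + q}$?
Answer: $- \frac{679109}{11} \approx -61737.0$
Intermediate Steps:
$f{\left(E \right)} = -27 + \frac{3}{1 + E}$ ($f{\left(E \right)} = -27 + \frac{3}{E + 1} = -27 + \frac{3}{1 + E}$)
$b{\left(q \right)} = \frac{-1 + \left(-26 + q\right) \left(28 + q\right)}{-4 + q}$ ($b{\left(q \right)} = \frac{\left(q + \frac{3 \left(-8 - 18\right)}{1 + 2}\right) \left(q + 28\right) - 1}{-4 + q} = \frac{\left(q + \frac{3 \left(-8 - 18\right)}{3}\right) \left(28 + q\right) - 1}{-4 + q} = \frac{\left(q + 3 \cdot \frac{1}{3} \left(-26\right)\right) \left(28 + q\right) - 1}{-4 + q} = \frac{\left(q - 26\right) \left(28 + q\right) - 1}{-4 + q} = \frac{\left(-26 + q\right) \left(28 + q\right) - 1}{-4 + q} = \frac{-1 + \left(-26 + q\right) \left(28 + q\right)}{-4 + q}$)
$\left(77 + 60\right) \left(b{\left(-29 \right)} + \left(297 - 746\right)\right) = \left(77 + 60\right) \left(\frac{-729 + \left(-29\right)^{2} + 2 \left(-29\right)}{-4 - 29} + \left(297 - 746\right)\right) = 137 \left(\frac{-729 + 841 - 58}{-33} - 449\right) = 137 \left(\left(- \frac{1}{33}\right) 54 - 449\right) = 137 \left(- \frac{18}{11} - 449\right) = 137 \left(- \frac{4957}{11}\right) = - \frac{679109}{11}$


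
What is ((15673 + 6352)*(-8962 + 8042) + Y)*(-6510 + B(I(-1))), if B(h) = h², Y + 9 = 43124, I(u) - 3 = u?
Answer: 131550571810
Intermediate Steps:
I(u) = 3 + u
Y = 43115 (Y = -9 + 43124 = 43115)
((15673 + 6352)*(-8962 + 8042) + Y)*(-6510 + B(I(-1))) = ((15673 + 6352)*(-8962 + 8042) + 43115)*(-6510 + (3 - 1)²) = (22025*(-920) + 43115)*(-6510 + 2²) = (-20263000 + 43115)*(-6510 + 4) = -20219885*(-6506) = 131550571810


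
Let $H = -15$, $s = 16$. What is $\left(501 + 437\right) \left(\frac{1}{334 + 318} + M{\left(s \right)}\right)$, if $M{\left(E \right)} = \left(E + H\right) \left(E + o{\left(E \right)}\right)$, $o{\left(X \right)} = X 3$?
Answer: $\frac{19570901}{326} \approx 60033.0$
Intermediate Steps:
$o{\left(X \right)} = 3 X$
$M{\left(E \right)} = 4 E \left(-15 + E\right)$ ($M{\left(E \right)} = \left(E - 15\right) \left(E + 3 E\right) = \left(-15 + E\right) 4 E = 4 E \left(-15 + E\right)$)
$\left(501 + 437\right) \left(\frac{1}{334 + 318} + M{\left(s \right)}\right) = \left(501 + 437\right) \left(\frac{1}{334 + 318} + 4 \cdot 16 \left(-15 + 16\right)\right) = 938 \left(\frac{1}{652} + 4 \cdot 16 \cdot 1\right) = 938 \left(\frac{1}{652} + 64\right) = 938 \cdot \frac{41729}{652} = \frac{19570901}{326}$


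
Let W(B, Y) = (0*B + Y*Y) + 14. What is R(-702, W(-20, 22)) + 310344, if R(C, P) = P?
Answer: 310842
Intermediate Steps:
W(B, Y) = 14 + Y**2 (W(B, Y) = (0 + Y**2) + 14 = Y**2 + 14 = 14 + Y**2)
R(-702, W(-20, 22)) + 310344 = (14 + 22**2) + 310344 = (14 + 484) + 310344 = 498 + 310344 = 310842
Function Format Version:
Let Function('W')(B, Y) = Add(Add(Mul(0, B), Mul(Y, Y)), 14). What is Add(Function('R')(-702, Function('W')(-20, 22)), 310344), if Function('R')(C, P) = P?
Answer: 310842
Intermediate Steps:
Function('W')(B, Y) = Add(14, Pow(Y, 2)) (Function('W')(B, Y) = Add(Add(0, Pow(Y, 2)), 14) = Add(Pow(Y, 2), 14) = Add(14, Pow(Y, 2)))
Add(Function('R')(-702, Function('W')(-20, 22)), 310344) = Add(Add(14, Pow(22, 2)), 310344) = Add(Add(14, 484), 310344) = Add(498, 310344) = 310842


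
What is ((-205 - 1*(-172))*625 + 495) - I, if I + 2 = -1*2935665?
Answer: 2915537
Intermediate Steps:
I = -2935667 (I = -2 - 1*2935665 = -2 - 2935665 = -2935667)
((-205 - 1*(-172))*625 + 495) - I = ((-205 - 1*(-172))*625 + 495) - 1*(-2935667) = ((-205 + 172)*625 + 495) + 2935667 = (-33*625 + 495) + 2935667 = (-20625 + 495) + 2935667 = -20130 + 2935667 = 2915537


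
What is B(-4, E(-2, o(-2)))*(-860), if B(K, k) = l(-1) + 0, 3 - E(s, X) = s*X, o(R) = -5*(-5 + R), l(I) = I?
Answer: 860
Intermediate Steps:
o(R) = 25 - 5*R
E(s, X) = 3 - X*s (E(s, X) = 3 - s*X = 3 - X*s)
B(K, k) = -1 (B(K, k) = -1 + 0 = -1)
B(-4, E(-2, o(-2)))*(-860) = -1*(-860) = 860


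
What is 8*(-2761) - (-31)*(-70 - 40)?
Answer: -25498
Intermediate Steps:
8*(-2761) - (-31)*(-70 - 40) = -22088 - (-31)*(-110) = -22088 - 1*3410 = -22088 - 3410 = -25498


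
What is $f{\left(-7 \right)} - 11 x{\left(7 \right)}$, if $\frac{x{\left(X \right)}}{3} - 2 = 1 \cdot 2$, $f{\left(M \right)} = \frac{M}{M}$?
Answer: $-131$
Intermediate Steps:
$f{\left(M \right)} = 1$
$x{\left(X \right)} = 12$ ($x{\left(X \right)} = 6 + 3 \cdot 1 \cdot 2 = 6 + 3 \cdot 2 = 6 + 6 = 12$)
$f{\left(-7 \right)} - 11 x{\left(7 \right)} = 1 - 132 = -131$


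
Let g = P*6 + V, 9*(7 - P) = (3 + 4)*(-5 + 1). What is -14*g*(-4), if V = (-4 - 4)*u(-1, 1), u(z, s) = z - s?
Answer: 12880/3 ≈ 4293.3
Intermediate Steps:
P = 91/9 (P = 7 - (3 + 4)*(-5 + 1)/9 = 7 - 7*(-4)/9 = 7 - ⅑*(-28) = 7 + 28/9 = 91/9 ≈ 10.111)
V = 16 (V = (-4 - 4)*(-1 - 1*1) = -8*(-1 - 1) = -8*(-2) = 16)
g = 230/3 (g = (91/9)*6 + 16 = 182/3 + 16 = 230/3 ≈ 76.667)
-14*g*(-4) = -14*230/3*(-4) = -3220/3*(-4) = 12880/3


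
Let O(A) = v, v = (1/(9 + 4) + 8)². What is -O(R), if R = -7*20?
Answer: -11025/169 ≈ -65.237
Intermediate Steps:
R = -140
v = 11025/169 (v = (1/13 + 8)² = (105/13)² = 11025/169 ≈ 65.237)
O(A) = 11025/169
-O(R) = -1*11025/169 = -11025/169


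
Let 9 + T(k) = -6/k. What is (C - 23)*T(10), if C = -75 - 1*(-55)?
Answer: 2064/5 ≈ 412.80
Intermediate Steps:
T(k) = -9 - 6/k
C = -20 (C = -75 + 55 = -20)
(C - 23)*T(10) = (-20 - 23)*(-9 - 6/10) = -43*(-9 - 6*⅒) = -43*(-9 - ⅗) = -43*(-48/5) = 2064/5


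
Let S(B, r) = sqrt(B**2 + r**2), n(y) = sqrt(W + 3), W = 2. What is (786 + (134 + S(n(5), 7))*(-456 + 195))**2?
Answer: 1172497878 + 53538408*sqrt(6) ≈ 1.3036e+9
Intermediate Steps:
n(y) = sqrt(5) (n(y) = sqrt(2 + 3) = sqrt(5))
(786 + (134 + S(n(5), 7))*(-456 + 195))**2 = (786 + (134 + sqrt((sqrt(5))**2 + 7**2))*(-456 + 195))**2 = (786 + (134 + sqrt(5 + 49))*(-261))**2 = (786 + (134 + sqrt(54))*(-261))**2 = (786 + (134 + 3*sqrt(6))*(-261))**2 = (786 + (-34974 - 783*sqrt(6)))**2 = (-34188 - 783*sqrt(6))**2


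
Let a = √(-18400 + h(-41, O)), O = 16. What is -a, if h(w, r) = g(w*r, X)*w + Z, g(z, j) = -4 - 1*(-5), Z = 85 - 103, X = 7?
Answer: -3*I*√2051 ≈ -135.86*I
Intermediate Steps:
Z = -18
g(z, j) = 1 (g(z, j) = -4 + 5 = 1)
h(w, r) = -18 + w (h(w, r) = 1*w - 18 = w - 18 = -18 + w)
a = 3*I*√2051 (a = √(-18400 + (-18 - 41)) = √(-18400 - 59) = √(-18459) = 3*I*√2051 ≈ 135.86*I)
-a = -3*I*√2051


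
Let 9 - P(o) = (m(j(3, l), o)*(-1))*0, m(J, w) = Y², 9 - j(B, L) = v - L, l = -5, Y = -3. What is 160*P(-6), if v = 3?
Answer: 1440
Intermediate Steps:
j(B, L) = 6 + L (j(B, L) = 9 - (3 - L) = 9 + (-3 + L) = 6 + L)
m(J, w) = 9 (m(J, w) = (-3)² = 9)
P(o) = 9 (P(o) = 9 - 9*(-1)*0 = 9 - (-9)*0 = 9 - 1*0 = 9 + 0 = 9)
160*P(-6) = 160*9 = 1440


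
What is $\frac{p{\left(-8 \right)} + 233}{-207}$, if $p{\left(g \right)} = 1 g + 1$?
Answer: $- \frac{226}{207} \approx -1.0918$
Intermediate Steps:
$p{\left(g \right)} = 1 + g$ ($p{\left(g \right)} = g + 1 = 1 + g$)
$\frac{p{\left(-8 \right)} + 233}{-207} = \frac{\left(1 - 8\right) + 233}{-207} = \left(-7 + 233\right) \left(- \frac{1}{207}\right) = 226 \left(- \frac{1}{207}\right) = - \frac{226}{207}$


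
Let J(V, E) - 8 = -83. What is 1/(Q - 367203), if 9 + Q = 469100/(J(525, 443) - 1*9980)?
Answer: -2011/738557152 ≈ -2.7229e-6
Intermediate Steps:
J(V, E) = -75 (J(V, E) = 8 - 83 = -75)
Q = -111919/2011 (Q = -9 + 469100/(-75 - 1*9980) = -9 + 469100/(-75 - 9980) = -9 + 469100/(-10055) = -9 + 469100*(-1/10055) = -9 - 93820/2011 = -111919/2011 ≈ -55.653)
1/(Q - 367203) = 1/(-111919/2011 - 367203) = 1/(-738557152/2011) = -2011/738557152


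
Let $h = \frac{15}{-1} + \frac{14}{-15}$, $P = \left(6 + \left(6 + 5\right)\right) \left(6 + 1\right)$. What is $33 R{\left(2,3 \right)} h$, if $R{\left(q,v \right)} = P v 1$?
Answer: $- \frac{938553}{5} \approx -1.8771 \cdot 10^{5}$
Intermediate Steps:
$P = 119$ ($P = \left(6 + 11\right) 7 = 17 \cdot 7 = 119$)
$R{\left(q,v \right)} = 119 v$ ($R{\left(q,v \right)} = 119 v 1 = 119 v$)
$h = - \frac{239}{15}$ ($h = 15 \left(-1\right) + 14 \left(- \frac{1}{15}\right) = -15 - \frac{14}{15} = - \frac{239}{15} \approx -15.933$)
$33 R{\left(2,3 \right)} h = 33 \cdot 119 \cdot 3 \left(- \frac{239}{15}\right) = 33 \cdot 357 \left(- \frac{239}{15}\right) = 11781 \left(- \frac{239}{15}\right) = - \frac{938553}{5}$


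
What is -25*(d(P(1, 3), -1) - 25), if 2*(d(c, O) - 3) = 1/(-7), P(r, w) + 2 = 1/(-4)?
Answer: 7725/14 ≈ 551.79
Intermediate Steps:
P(r, w) = -9/4 (P(r, w) = -2 + 1/(-4) = -2 - 1/4 = -9/4)
d(c, O) = 41/14 (d(c, O) = 3 + (1/(-7))/2 = 3 + (1*(-1/7))/2 = 3 + (1/2)*(-1/7) = 3 - 1/14 = 41/14)
-25*(d(P(1, 3), -1) - 25) = -25*(41/14 - 25) = -25*(-309/14) = 7725/14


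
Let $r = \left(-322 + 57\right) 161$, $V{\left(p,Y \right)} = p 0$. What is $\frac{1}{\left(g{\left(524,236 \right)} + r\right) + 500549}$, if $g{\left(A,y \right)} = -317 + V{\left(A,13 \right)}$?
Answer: $\frac{1}{457567} \approx 2.1855 \cdot 10^{-6}$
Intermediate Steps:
$V{\left(p,Y \right)} = 0$
$g{\left(A,y \right)} = -317$ ($g{\left(A,y \right)} = -317 + 0 = -317$)
$r = -42665$ ($r = \left(-265\right) 161 = -42665$)
$\frac{1}{\left(g{\left(524,236 \right)} + r\right) + 500549} = \frac{1}{\left(-317 - 42665\right) + 500549} = \frac{1}{-42982 + 500549} = \frac{1}{457567}$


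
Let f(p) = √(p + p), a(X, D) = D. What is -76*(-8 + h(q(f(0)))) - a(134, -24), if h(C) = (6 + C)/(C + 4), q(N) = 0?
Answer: 518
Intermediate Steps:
f(p) = √2*√p (f(p) = √(2*p) = √2*√p)
h(C) = (6 + C)/(4 + C)
-76*(-8 + h(q(f(0)))) - a(134, -24) = -76*(-8 + (6 + 0)/(4 + 0)) - 1*(-24) = -76*(-8 + 6/4) + 24 = -76*(-8 + (¼)*6) + 24 = -76*(-8 + 3/2) + 24 = -76*(-13)/2 + 24 = -1*(-494) + 24 = 494 + 24 = 518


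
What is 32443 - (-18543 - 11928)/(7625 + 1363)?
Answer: 13887055/428 ≈ 32446.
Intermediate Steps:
32443 - (-18543 - 11928)/(7625 + 1363) = 32443 - (-30471)/8988 = 32443 - 1*(-1451/428) = 32443 + 1451/428 = 13887055/428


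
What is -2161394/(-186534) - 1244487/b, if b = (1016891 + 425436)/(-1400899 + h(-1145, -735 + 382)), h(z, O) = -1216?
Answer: 162744442497558254/134521512309 ≈ 1.2098e+6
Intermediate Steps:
b = -1442327/1402115 (b = (1016891 + 425436)/(-1400899 - 1216) = 1442327/(-1402115) = 1442327*(-1/1402115) = -1442327/1402115 ≈ -1.0287)
-2161394/(-186534) - 1244487/b = -2161394/(-186534) - 1244487/(-1442327/1402115) = -2161394*(-1/186534) - 1244487*(-1402115/1442327) = 1080697/93267 + 1744913890005/1442327 = 162744442497558254/134521512309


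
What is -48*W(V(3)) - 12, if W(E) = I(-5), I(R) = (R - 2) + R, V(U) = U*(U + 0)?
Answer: 564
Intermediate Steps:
V(U) = U² (V(U) = U*U = U²)
I(R) = -2 + 2*R (I(R) = (-2 + R) + R = -2 + 2*R)
W(E) = -12 (W(E) = -2 + 2*(-5) = -2 - 10 = -12)
-48*W(V(3)) - 12 = -48*(-12) - 12 = 576 - 12 = 564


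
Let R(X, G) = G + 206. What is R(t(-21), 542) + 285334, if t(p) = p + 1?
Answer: 286082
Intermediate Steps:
t(p) = 1 + p
R(X, G) = 206 + G
R(t(-21), 542) + 285334 = (206 + 542) + 285334 = 748 + 285334 = 286082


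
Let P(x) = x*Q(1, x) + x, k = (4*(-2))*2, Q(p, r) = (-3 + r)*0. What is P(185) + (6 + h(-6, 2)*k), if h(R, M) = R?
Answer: 287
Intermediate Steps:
Q(p, r) = 0
k = -16 (k = -8*2 = -16)
P(x) = x (P(x) = x*0 + x = 0 + x = x)
P(185) + (6 + h(-6, 2)*k) = 185 + (6 - 6*(-16)) = 185 + (6 + 96) = 185 + 102 = 287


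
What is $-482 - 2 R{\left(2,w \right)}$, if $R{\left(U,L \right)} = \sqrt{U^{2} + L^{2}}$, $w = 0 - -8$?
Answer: $-482 - 4 \sqrt{17} \approx -498.49$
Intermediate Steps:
$w = 8$ ($w = 0 + 8 = 8$)
$R{\left(U,L \right)} = \sqrt{L^{2} + U^{2}}$
$-482 - 2 R{\left(2,w \right)} = -482 - 2 \sqrt{8^{2} + 2^{2}} = -482 - 2 \sqrt{64 + 4} = -482 - 2 \sqrt{68} = -482 - 2 \cdot 2 \sqrt{17} = -482 - 4 \sqrt{17}$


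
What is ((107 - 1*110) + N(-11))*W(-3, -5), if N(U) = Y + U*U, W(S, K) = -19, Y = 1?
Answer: -2261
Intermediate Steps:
N(U) = 1 + U² (N(U) = 1 + U*U = 1 + U²)
((107 - 1*110) + N(-11))*W(-3, -5) = ((107 - 1*110) + (1 + (-11)²))*(-19) = ((107 - 110) + (1 + 121))*(-19) = (-3 + 122)*(-19) = 119*(-19) = -2261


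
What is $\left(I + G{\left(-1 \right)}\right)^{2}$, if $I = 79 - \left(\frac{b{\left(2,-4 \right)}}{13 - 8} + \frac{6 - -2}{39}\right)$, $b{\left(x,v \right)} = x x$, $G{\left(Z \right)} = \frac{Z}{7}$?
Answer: $\frac{11292887824}{1863225} \approx 6060.9$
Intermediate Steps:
$G{\left(Z \right)} = \frac{Z}{7}$ ($G{\left(Z \right)} = Z \frac{1}{7} = \frac{Z}{7}$)
$b{\left(x,v \right)} = x^{2}$
$I = \frac{15209}{195}$ ($I = 79 - \left(\frac{2^{2}}{13 - 8} + \frac{6 - -2}{39}\right) = 79 - \left(\frac{4}{5} + \left(6 + 2\right) \frac{1}{39}\right) = 79 - \left(4 \cdot \frac{1}{5} + 8 \cdot \frac{1}{39}\right) = 79 - \left(\frac{4}{5} + \frac{8}{39}\right) = 79 - \frac{196}{195} = \frac{15209}{195} \approx 77.995$)
$\left(I + G{\left(-1 \right)}\right)^{2} = \left(\frac{15209}{195} + \frac{1}{7} \left(-1\right)\right)^{2} = \left(\frac{15209}{195} - \frac{1}{7}\right)^{2} = \left(\frac{106268}{1365}\right)^{2} = \frac{11292887824}{1863225}$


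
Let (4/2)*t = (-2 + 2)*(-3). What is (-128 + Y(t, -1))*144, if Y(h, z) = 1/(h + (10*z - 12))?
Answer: -202824/11 ≈ -18439.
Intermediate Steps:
t = 0 (t = ((-2 + 2)*(-3))/2 = (0*(-3))/2 = (½)*0 = 0)
Y(h, z) = 1/(-12 + h + 10*z) (Y(h, z) = 1/(h + (-12 + 10*z)) = 1/(-12 + h + 10*z))
(-128 + Y(t, -1))*144 = (-128 + 1/(-12 + 0 + 10*(-1)))*144 = (-128 + 1/(-12 + 0 - 10))*144 = (-128 + 1/(-22))*144 = (-128 - 1/22)*144 = -2817/22*144 = -202824/11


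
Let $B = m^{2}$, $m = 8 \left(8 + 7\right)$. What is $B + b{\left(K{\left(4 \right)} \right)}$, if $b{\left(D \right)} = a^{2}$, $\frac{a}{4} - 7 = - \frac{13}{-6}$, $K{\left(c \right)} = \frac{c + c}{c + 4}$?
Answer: $\frac{141700}{9} \approx 15744.0$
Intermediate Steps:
$K{\left(c \right)} = \frac{2 c}{4 + c}$
$a = \frac{110}{3}$ ($a = 28 + 4 \left(- \frac{13}{-6}\right) = 28 + 4 \left(\left(-13\right) \left(- \frac{1}{6}\right)\right) = 28 + 4 \cdot \frac{13}{6} = 28 + \frac{26}{3} = \frac{110}{3} \approx 36.667$)
$b{\left(D \right)} = \frac{12100}{9}$ ($b{\left(D \right)} = \left(\frac{110}{3}\right)^{2} = \frac{12100}{9}$)
$m = 120$ ($m = 8 \cdot 15 = 120$)
$B = 14400$ ($B = 120^{2} = 14400$)
$B + b{\left(K{\left(4 \right)} \right)} = 14400 + \frac{12100}{9} = \frac{141700}{9}$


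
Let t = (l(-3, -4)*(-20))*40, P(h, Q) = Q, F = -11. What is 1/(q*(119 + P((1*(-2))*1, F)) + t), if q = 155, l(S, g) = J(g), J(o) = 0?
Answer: 1/16740 ≈ 5.9737e-5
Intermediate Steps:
l(S, g) = 0
t = 0 (t = (0*(-20))*40 = 0*40 = 0)
1/(q*(119 + P((1*(-2))*1, F)) + t) = 1/(155*(119 - 11) + 0) = 1/(155*108 + 0) = 1/(16740 + 0) = 1/16740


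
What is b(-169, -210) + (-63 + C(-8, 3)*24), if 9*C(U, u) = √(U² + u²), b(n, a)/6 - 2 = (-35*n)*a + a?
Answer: -7454211 + 8*√73/3 ≈ -7.4542e+6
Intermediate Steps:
b(n, a) = 12 + 6*a - 210*a*n (b(n, a) = 12 + 6*((-35*n)*a + a) = 12 + 6*(-35*a*n + a) = 12 + 6*(a - 35*a*n) = 12 + (6*a - 210*a*n) = 12 + 6*a - 210*a*n)
C(U, u) = √(U² + u²)/9
b(-169, -210) + (-63 + C(-8, 3)*24) = (12 + 6*(-210) - 210*(-210)*(-169)) + (-63 + (√((-8)² + 3²)/9)*24) = (12 - 1260 - 7452900) + (-63 + (√(64 + 9)/9)*24) = -7454148 + (-63 + (√73/9)*24) = -7454148 + (-63 + 8*√73/3) = -7454211 + 8*√73/3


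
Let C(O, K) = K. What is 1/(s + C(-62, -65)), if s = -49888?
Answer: -1/49953 ≈ -2.0019e-5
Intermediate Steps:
1/(s + C(-62, -65)) = 1/(-49888 - 65) = 1/(-49953) = -1/49953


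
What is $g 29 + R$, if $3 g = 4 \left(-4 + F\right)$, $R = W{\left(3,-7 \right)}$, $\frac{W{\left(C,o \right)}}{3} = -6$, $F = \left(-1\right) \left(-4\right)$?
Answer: $-18$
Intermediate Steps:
$F = 4$
$W{\left(C,o \right)} = -18$ ($W{\left(C,o \right)} = 3 \left(-6\right) = -18$)
$R = -18$
$g = 0$ ($g = \frac{4 \left(-4 + 4\right)}{3} = \frac{4 \cdot 0}{3} = \frac{1}{3} \cdot 0 = 0$)
$g 29 + R = 0 \cdot 29 - 18 = 0 - 18 = -18$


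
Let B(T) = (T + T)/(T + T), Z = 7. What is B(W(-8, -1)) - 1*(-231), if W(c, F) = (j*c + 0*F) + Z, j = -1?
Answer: 232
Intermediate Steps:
W(c, F) = 7 - c (W(c, F) = (-c + 0*F) + 7 = (-c + 0) + 7 = -c + 7 = 7 - c)
B(T) = 1 (B(T) = (2*T)/((2*T)) = (2*T)*(1/(2*T)) = 1)
B(W(-8, -1)) - 1*(-231) = 1 - 1*(-231) = 1 + 231 = 232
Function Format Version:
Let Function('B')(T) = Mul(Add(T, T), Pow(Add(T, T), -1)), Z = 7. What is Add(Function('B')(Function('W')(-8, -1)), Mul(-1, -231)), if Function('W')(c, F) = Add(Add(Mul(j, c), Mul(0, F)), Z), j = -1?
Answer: 232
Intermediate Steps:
Function('W')(c, F) = Add(7, Mul(-1, c)) (Function('W')(c, F) = Add(Add(Mul(-1, c), Mul(0, F)), 7) = Add(Add(Mul(-1, c), 0), 7) = Add(Mul(-1, c), 7) = Add(7, Mul(-1, c)))
Function('B')(T) = 1 (Function('B')(T) = Mul(Mul(2, T), Pow(Mul(2, T), -1)) = Mul(Mul(2, T), Mul(Rational(1, 2), Pow(T, -1))) = 1)
Add(Function('B')(Function('W')(-8, -1)), Mul(-1, -231)) = Add(1, Mul(-1, -231)) = Add(1, 231) = 232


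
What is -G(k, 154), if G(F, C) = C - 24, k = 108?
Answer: -130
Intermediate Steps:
G(F, C) = -24 + C
-G(k, 154) = -(-24 + 154) = -1*130 = -130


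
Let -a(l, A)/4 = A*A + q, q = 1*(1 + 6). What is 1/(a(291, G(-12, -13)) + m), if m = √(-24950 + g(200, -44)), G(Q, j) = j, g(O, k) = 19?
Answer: -704/520547 - I*√24931/520547 ≈ -0.0013524 - 0.00030333*I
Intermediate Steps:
q = 7 (q = 1*7 = 7)
a(l, A) = -28 - 4*A² (a(l, A) = -4*(A*A + 7) = -4*(A² + 7) = -4*(7 + A²) = -28 - 4*A²)
m = I*√24931 (m = √(-24950 + 19) = √(-24931) = I*√24931 ≈ 157.9*I)
1/(a(291, G(-12, -13)) + m) = 1/((-28 - 4*(-13)²) + I*√24931) = 1/((-28 - 4*169) + I*√24931) = 1/((-28 - 676) + I*√24931) = 1/(-704 + I*√24931)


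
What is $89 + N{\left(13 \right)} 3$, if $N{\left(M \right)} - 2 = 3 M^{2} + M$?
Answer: $1655$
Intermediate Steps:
$N{\left(M \right)} = 2 + M + 3 M^{2}$ ($N{\left(M \right)} = 2 + \left(3 M^{2} + M\right) = 2 + \left(M + 3 M^{2}\right) = 2 + M + 3 M^{2}$)
$89 + N{\left(13 \right)} 3 = 89 + \left(2 + 13 + 3 \cdot 13^{2}\right) 3 = 89 + \left(2 + 13 + 3 \cdot 169\right) 3 = 89 + \left(2 + 13 + 507\right) 3 = 89 + 522 \cdot 3 = 89 + 1566 = 1655$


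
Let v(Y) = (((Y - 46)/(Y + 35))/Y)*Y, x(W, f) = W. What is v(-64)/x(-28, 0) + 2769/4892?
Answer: 427577/993076 ≈ 0.43056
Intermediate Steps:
v(Y) = (-46 + Y)/(35 + Y) (v(Y) = (((-46 + Y)/(35 + Y))/Y)*Y = ((-46 + Y)/(Y*(35 + Y)))*Y = (-46 + Y)/(35 + Y))
v(-64)/x(-28, 0) + 2769/4892 = ((-46 - 64)/(35 - 64))/(-28) + 2769/4892 = (-110/(-29))*(-1/28) + 2769*(1/4892) = -1/29*(-110)*(-1/28) + 2769/4892 = (110/29)*(-1/28) + 2769/4892 = -55/406 + 2769/4892 = 427577/993076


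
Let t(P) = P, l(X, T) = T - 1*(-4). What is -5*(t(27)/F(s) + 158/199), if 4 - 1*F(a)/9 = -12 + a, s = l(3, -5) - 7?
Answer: -7315/1592 ≈ -4.5948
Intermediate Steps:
l(X, T) = 4 + T (l(X, T) = T + 4 = 4 + T)
s = -8 (s = (4 - 5) - 7 = -1 - 7 = -8)
F(a) = 144 - 9*a (F(a) = 36 - 9*(-12 + a) = 36 + (108 - 9*a) = 144 - 9*a)
-5*(t(27)/F(s) + 158/199) = -5*(27/(144 - 9*(-8)) + 158/199) = -5*(27/(144 + 72) + 158*(1/199)) = -5*(27/216 + 158/199) = -5*(27*(1/216) + 158/199) = -5*(1/8 + 158/199) = -5*1463/1592 = -7315/1592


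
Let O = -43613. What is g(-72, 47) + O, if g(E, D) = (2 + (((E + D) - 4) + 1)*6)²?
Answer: -16057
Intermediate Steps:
g(E, D) = (-16 + 6*D + 6*E)² (g(E, D) = (2 + (((D + E) - 4) + 1)*6)² = (2 + ((-4 + D + E) + 1)*6)² = (2 + (-3 + D + E)*6)² = (2 + (-18 + 6*D + 6*E))² = (-16 + 6*D + 6*E)²)
g(-72, 47) + O = 4*(-8 + 3*47 + 3*(-72))² - 43613 = 4*(-8 + 141 - 216)² - 43613 = 4*(-83)² - 43613 = 4*6889 - 43613 = 27556 - 43613 = -16057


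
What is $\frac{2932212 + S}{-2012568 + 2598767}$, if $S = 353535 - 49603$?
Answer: $\frac{3236144}{586199} \approx 5.5206$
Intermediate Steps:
$S = 303932$
$\frac{2932212 + S}{-2012568 + 2598767} = \frac{2932212 + 303932}{-2012568 + 2598767} = \frac{3236144}{586199}$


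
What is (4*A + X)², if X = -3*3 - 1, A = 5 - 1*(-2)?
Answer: 324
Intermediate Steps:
A = 7 (A = 5 + 2 = 7)
X = -10 (X = -9 - 1 = -10)
(4*A + X)² = (4*7 - 10)² = (28 - 10)² = 18² = 324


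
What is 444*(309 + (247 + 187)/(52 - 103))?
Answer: 2268100/17 ≈ 1.3342e+5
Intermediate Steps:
444*(309 + (247 + 187)/(52 - 103)) = 444*(309 + 434/(-51)) = 444*(309 + 434*(-1/51)) = 444*(309 - 434/51) = 444*(15325/51) = 2268100/17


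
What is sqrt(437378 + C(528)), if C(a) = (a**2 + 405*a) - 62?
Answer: 2*sqrt(232485) ≈ 964.33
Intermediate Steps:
C(a) = -62 + a**2 + 405*a
sqrt(437378 + C(528)) = sqrt(437378 + (-62 + 528**2 + 405*528)) = sqrt(437378 + (-62 + 278784 + 213840)) = sqrt(437378 + 492562) = sqrt(929940) = 2*sqrt(232485)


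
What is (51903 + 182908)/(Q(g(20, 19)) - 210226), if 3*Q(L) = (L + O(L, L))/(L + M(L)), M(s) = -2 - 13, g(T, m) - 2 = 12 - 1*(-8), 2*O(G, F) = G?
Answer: -1643677/1471571 ≈ -1.1170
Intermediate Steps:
O(G, F) = G/2
g(T, m) = 22 (g(T, m) = 2 + (12 - 1*(-8)) = 2 + (12 + 8) = 2 + 20 = 22)
M(s) = -15
Q(L) = L/(2*(-15 + L)) (Q(L) = ((L + L/2)/(L - 15))/3 = ((3*L/2)/(-15 + L))/3 = (3*L/(2*(-15 + L)))/3 = L/(2*(-15 + L)))
(51903 + 182908)/(Q(g(20, 19)) - 210226) = (51903 + 182908)/((½)*22/(-15 + 22) - 210226) = 234811/((½)*22/7 - 210226) = 234811/((½)*22*(⅐) - 210226) = 234811/(11/7 - 210226) = 234811/(-1471571/7) = 234811*(-7/1471571) = -1643677/1471571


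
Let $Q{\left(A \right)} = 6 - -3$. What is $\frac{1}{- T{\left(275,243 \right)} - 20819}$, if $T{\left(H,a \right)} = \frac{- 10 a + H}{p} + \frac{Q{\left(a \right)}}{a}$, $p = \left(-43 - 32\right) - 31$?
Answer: $- \frac{2862}{59642269} \approx -4.7986 \cdot 10^{-5}$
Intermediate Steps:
$p = -106$ ($p = -75 - 31 = -106$)
$Q{\left(A \right)} = 9$ ($Q{\left(A \right)} = 6 + 3 = 9$)
$T{\left(H,a \right)} = \frac{9}{a} - \frac{H}{106} + \frac{5 a}{53}$ ($T{\left(H,a \right)} = \frac{- 10 a + H}{-106} + \frac{9}{a} = \left(H - 10 a\right) \left(- \frac{1}{106}\right) + \frac{9}{a} = \left(- \frac{H}{106} + \frac{5 a}{53}\right) + \frac{9}{a} = \frac{9}{a} - \frac{H}{106} + \frac{5 a}{53}$)
$\frac{1}{- T{\left(275,243 \right)} - 20819} = \frac{1}{- \frac{954 + 243 \left(\left(-1\right) 275 + 10 \cdot 243\right)}{106 \cdot 243} - 20819} = \frac{1}{- \frac{954 + 243 \left(-275 + 2430\right)}{106 \cdot 243} - 20819} = \frac{1}{- \frac{954 + 243 \cdot 2155}{106 \cdot 243} - 20819} = \frac{1}{- \frac{954 + 523665}{106 \cdot 243} - 20819} = \frac{1}{- \frac{524619}{106 \cdot 243} - 20819} = \frac{1}{\left(-1\right) \frac{58291}{2862} - 20819} = \frac{1}{- \frac{58291}{2862} - 20819} = \frac{1}{- \frac{59642269}{2862}} = - \frac{2862}{59642269}$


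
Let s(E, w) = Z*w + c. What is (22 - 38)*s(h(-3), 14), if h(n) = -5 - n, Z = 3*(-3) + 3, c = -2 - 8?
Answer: 1504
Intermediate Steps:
c = -10
Z = -6 (Z = -9 + 3 = -6)
s(E, w) = -10 - 6*w (s(E, w) = -6*w - 10 = -10 - 6*w)
(22 - 38)*s(h(-3), 14) = (22 - 38)*(-10 - 6*14) = -16*(-10 - 84) = -16*(-94) = 1504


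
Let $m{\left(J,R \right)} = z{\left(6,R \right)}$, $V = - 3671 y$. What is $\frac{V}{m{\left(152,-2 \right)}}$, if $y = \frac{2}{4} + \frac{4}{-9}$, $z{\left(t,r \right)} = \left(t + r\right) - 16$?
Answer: $\frac{3671}{216} \approx 16.995$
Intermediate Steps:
$z{\left(t,r \right)} = -16 + r + t$ ($z{\left(t,r \right)} = \left(r + t\right) - 16 = -16 + r + t$)
$y = \frac{1}{18}$ ($y = 2 \cdot \frac{1}{4} + 4 \left(- \frac{1}{9}\right) = \frac{1}{2} - \frac{4}{9} = \frac{1}{18} \approx 0.055556$)
$V = - \frac{3671}{18}$ ($V = \left(-3671\right) \frac{1}{18} = - \frac{3671}{18} \approx -203.94$)
$m{\left(J,R \right)} = -10 + R$ ($m{\left(J,R \right)} = -16 + R + 6 = -10 + R$)
$\frac{V}{m{\left(152,-2 \right)}} = - \frac{3671}{18 \left(-10 - 2\right)} = - \frac{3671}{18 \left(-12\right)} = \left(- \frac{3671}{18}\right) \left(- \frac{1}{12}\right) = \frac{3671}{216}$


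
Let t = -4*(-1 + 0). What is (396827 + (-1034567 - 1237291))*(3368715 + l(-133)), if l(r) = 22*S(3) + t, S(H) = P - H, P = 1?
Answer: -6316370053925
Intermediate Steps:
t = 4 (t = -4*(-1) = 4)
S(H) = 1 - H
l(r) = -40 (l(r) = 22*(1 - 1*3) + 4 = 22*(1 - 3) + 4 = 22*(-2) + 4 = -44 + 4 = -40)
(396827 + (-1034567 - 1237291))*(3368715 + l(-133)) = (396827 + (-1034567 - 1237291))*(3368715 - 40) = (396827 - 2271858)*3368675 = -1875031*3368675 = -6316370053925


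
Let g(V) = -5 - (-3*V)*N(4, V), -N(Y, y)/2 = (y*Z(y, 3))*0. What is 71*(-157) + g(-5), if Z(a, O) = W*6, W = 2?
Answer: -11152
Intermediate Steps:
Z(a, O) = 12 (Z(a, O) = 2*6 = 12)
N(Y, y) = 0 (N(Y, y) = -2*y*12*0 = -2*12*y*0 = -2*0 = 0)
g(V) = -5 (g(V) = -5 - (-3*V)*0 = -5 - 1*0 = -5 + 0 = -5)
71*(-157) + g(-5) = 71*(-157) - 5 = -11147 - 5 = -11152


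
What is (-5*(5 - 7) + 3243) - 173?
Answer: 3080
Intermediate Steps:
(-5*(5 - 7) + 3243) - 173 = (-5*(-2) + 3243) - 173 = (10 + 3243) - 173 = 3253 - 173 = 3080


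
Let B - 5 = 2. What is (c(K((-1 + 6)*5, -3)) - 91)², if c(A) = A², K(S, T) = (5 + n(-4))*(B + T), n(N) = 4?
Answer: 1452025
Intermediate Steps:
B = 7 (B = 5 + 2 = 7)
K(S, T) = 63 + 9*T (K(S, T) = (5 + 4)*(7 + T) = 9*(7 + T) = 63 + 9*T)
(c(K((-1 + 6)*5, -3)) - 91)² = ((63 + 9*(-3))² - 91)² = ((63 - 27)² - 91)² = (36² - 91)² = (1296 - 91)² = 1205² = 1452025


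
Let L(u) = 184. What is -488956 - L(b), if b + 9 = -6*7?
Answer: -489140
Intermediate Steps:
b = -51 (b = -9 - 6*7 = -9 - 42 = -51)
-488956 - L(b) = -488956 - 1*184 = -488956 - 184 = -489140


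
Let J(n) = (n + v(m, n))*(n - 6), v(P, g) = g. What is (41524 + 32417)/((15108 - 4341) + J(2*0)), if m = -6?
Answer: 24647/3589 ≈ 6.8674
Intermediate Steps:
J(n) = 2*n*(-6 + n) (J(n) = (n + n)*(n - 6) = (2*n)*(-6 + n) = 2*n*(-6 + n))
(41524 + 32417)/((15108 - 4341) + J(2*0)) = (41524 + 32417)/((15108 - 4341) + 2*(2*0)*(-6 + 2*0)) = 73941/(10767 + 2*0*(-6 + 0)) = 73941/(10767 + 2*0*(-6)) = 73941/(10767 + 0) = 73941/10767 = 73941*(1/10767) = 24647/3589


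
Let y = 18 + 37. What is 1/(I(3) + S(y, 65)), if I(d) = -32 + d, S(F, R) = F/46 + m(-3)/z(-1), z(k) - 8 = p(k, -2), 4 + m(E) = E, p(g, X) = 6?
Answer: -23/651 ≈ -0.035330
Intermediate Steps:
m(E) = -4 + E
z(k) = 14 (z(k) = 8 + 6 = 14)
y = 55
S(F, R) = -½ + F/46 (S(F, R) = F/46 + (-4 - 3)/14 = F*(1/46) - 7*1/14 = F/46 - ½ = -½ + F/46)
1/(I(3) + S(y, 65)) = 1/((-32 + 3) + (-½ + (1/46)*55)) = 1/(-29 + (-½ + 55/46)) = 1/(-29 + 16/23) = 1/(-651/23) = -23/651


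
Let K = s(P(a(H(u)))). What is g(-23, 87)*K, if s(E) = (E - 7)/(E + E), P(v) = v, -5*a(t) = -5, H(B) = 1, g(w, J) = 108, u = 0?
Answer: -324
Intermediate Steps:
a(t) = 1 (a(t) = -⅕*(-5) = 1)
s(E) = (-7 + E)/(2*E) (s(E) = (-7 + E)/((2*E)) = (-7 + E)*(1/(2*E)) = (-7 + E)/(2*E))
K = -3 (K = (½)*(-7 + 1)/1 = (½)*1*(-6) = -3)
g(-23, 87)*K = 108*(-3) = -324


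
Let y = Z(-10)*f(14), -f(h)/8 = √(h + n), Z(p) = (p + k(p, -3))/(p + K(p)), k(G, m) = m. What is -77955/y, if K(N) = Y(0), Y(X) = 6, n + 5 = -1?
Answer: 77955*√2/104 ≈ 1060.0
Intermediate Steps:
n = -6 (n = -5 - 1 = -6)
K(N) = 6
Z(p) = (-3 + p)/(6 + p) (Z(p) = (p - 3)/(p + 6) = (-3 + p)/(6 + p))
f(h) = -8*√(-6 + h) (f(h) = -8*√(h - 6) = -8*√(-6 + h))
y = -52*√2 (y = ((-3 - 10)/(6 - 10))*(-8*√(-6 + 14)) = (-13/(-4))*(-16*√2) = (-¼*(-13))*(-16*√2) = 13*(-16*√2)/4 = -52*√2 ≈ -73.539)
-77955/y = -77955*(-√2/104) = -(-77955)*√2/104 = 77955*√2/104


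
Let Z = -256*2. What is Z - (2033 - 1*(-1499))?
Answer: -4044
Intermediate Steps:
Z = -512
Z - (2033 - 1*(-1499)) = -512 - (2033 - 1*(-1499)) = -512 - (2033 + 1499) = -512 - 1*3532 = -512 - 3532 = -4044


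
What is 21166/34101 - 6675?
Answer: -227603009/34101 ≈ -6674.4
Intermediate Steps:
21166/34101 - 6675 = -227603009/34101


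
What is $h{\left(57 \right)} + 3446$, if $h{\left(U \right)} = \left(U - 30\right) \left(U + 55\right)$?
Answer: $6470$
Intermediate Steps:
$h{\left(U \right)} = \left(-30 + U\right) \left(55 + U\right)$
$h{\left(57 \right)} + 3446 = \left(-1650 + 57^{2} + 25 \cdot 57\right) + 3446 = \left(-1650 + 3249 + 1425\right) + 3446 = 3024 + 3446 = 6470$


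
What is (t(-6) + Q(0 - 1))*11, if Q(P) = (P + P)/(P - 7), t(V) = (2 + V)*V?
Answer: 1067/4 ≈ 266.75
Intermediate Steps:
t(V) = V*(2 + V)
Q(P) = 2*P/(-7 + P) (Q(P) = (2*P)/(-7 + P) = 2*P/(-7 + P))
(t(-6) + Q(0 - 1))*11 = (-6*(2 - 6) + 2*(0 - 1)/(-7 + (0 - 1)))*11 = (-6*(-4) + 2*(-1)/(-7 - 1))*11 = (24 + 2*(-1)/(-8))*11 = (24 + 2*(-1)*(-⅛))*11 = (24 + ¼)*11 = (97/4)*11 = 1067/4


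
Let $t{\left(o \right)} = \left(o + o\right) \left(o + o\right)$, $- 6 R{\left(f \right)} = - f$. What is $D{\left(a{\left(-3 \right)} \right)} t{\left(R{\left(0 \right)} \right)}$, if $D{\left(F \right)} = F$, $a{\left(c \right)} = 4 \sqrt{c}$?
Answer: $0$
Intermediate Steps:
$R{\left(f \right)} = \frac{f}{6}$ ($R{\left(f \right)} = - \frac{\left(-1\right) f}{6} = \frac{f}{6}$)
$t{\left(o \right)} = 4 o^{2}$ ($t{\left(o \right)} = 2 o 2 o = 4 o^{2}$)
$D{\left(a{\left(-3 \right)} \right)} t{\left(R{\left(0 \right)} \right)} = 4 \sqrt{-3} \cdot 4 \left(\frac{1}{6} \cdot 0\right)^{2} = 4 i \sqrt{3} \cdot 4 \cdot 0^{2} = 4 i \sqrt{3} \cdot 4 \cdot 0 = 4 i \sqrt{3} \cdot 0 = 0$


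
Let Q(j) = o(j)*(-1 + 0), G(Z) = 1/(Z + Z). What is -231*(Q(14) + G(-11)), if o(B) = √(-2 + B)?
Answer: 21/2 + 462*√3 ≈ 810.71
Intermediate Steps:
G(Z) = 1/(2*Z)
Q(j) = -√(-2 + j) (Q(j) = √(-2 + j)*(-1 + 0) = √(-2 + j)*(-1) = -√(-2 + j))
-231*(Q(14) + G(-11)) = -231*(-√(-2 + 14) + (½)/(-11)) = -231*(-√12 + (½)*(-1/11)) = -231*(-2*√3 - 1/22) = -231*(-1/22 - 2*√3) = 21/2 + 462*√3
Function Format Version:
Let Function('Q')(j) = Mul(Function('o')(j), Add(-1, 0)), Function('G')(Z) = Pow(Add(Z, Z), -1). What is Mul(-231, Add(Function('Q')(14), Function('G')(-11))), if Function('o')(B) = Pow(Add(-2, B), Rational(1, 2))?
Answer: Add(Rational(21, 2), Mul(462, Pow(3, Rational(1, 2)))) ≈ 810.71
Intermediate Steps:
Function('G')(Z) = Mul(Rational(1, 2), Pow(Z, -1)) (Function('G')(Z) = Pow(Mul(2, Z), -1) = Mul(Rational(1, 2), Pow(Z, -1)))
Function('Q')(j) = Mul(-1, Pow(Add(-2, j), Rational(1, 2))) (Function('Q')(j) = Mul(Pow(Add(-2, j), Rational(1, 2)), Add(-1, 0)) = Mul(Pow(Add(-2, j), Rational(1, 2)), -1) = Mul(-1, Pow(Add(-2, j), Rational(1, 2))))
Mul(-231, Add(Function('Q')(14), Function('G')(-11))) = Mul(-231, Add(Mul(-1, Pow(Add(-2, 14), Rational(1, 2))), Mul(Rational(1, 2), Pow(-11, -1)))) = Mul(-231, Add(Mul(-1, Pow(12, Rational(1, 2))), Mul(Rational(1, 2), Rational(-1, 11)))) = Mul(-231, Add(Mul(-1, Mul(2, Pow(3, Rational(1, 2)))), Rational(-1, 22))) = Mul(-231, Add(Mul(-2, Pow(3, Rational(1, 2))), Rational(-1, 22))) = Mul(-231, Add(Rational(-1, 22), Mul(-2, Pow(3, Rational(1, 2))))) = Add(Rational(21, 2), Mul(462, Pow(3, Rational(1, 2))))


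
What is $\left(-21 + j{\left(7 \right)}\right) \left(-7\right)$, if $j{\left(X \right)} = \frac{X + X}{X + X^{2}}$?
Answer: $\frac{581}{4} \approx 145.25$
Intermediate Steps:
$j{\left(X \right)} = \frac{2 X}{X + X^{2}}$
$\left(-21 + j{\left(7 \right)}\right) \left(-7\right) = \left(-21 + \frac{2}{1 + 7}\right) \left(-7\right) = \left(-21 + \frac{2}{8}\right) \left(-7\right) = \left(-21 + 2 \cdot \frac{1}{8}\right) \left(-7\right) = \left(-21 + \frac{1}{4}\right) \left(-7\right) = \left(- \frac{83}{4}\right) \left(-7\right) = \frac{581}{4}$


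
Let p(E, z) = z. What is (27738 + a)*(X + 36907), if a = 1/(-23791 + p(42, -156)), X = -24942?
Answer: 7947654154025/23947 ≈ 3.3189e+8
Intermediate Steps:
a = -1/23947 (a = 1/(-23791 - 156) = 1/(-23947) = -1/23947 ≈ -4.1759e-5)
(27738 + a)*(X + 36907) = (27738 - 1/23947)*(-24942 + 36907) = (664241885/23947)*11965 = 7947654154025/23947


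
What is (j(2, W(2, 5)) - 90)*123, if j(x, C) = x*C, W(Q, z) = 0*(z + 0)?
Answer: -11070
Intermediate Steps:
W(Q, z) = 0 (W(Q, z) = 0*z = 0)
j(x, C) = C*x
(j(2, W(2, 5)) - 90)*123 = (0*2 - 90)*123 = (0 - 90)*123 = -90*123 = -11070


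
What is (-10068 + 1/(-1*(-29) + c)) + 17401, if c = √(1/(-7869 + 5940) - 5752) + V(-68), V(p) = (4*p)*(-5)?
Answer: 27372301092775/3732755818 - 7*I*√436804689/3732755818 ≈ 7333.0 - 3.9193e-5*I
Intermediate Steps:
V(p) = -20*p
c = 1360 + 7*I*√436804689/1929 (c = √(1/(-7869 + 5940) - 5752) - 20*(-68) = √(1/(-1929) - 5752) + 1360 = √(-1/1929 - 5752) + 1360 = √(-11095609/1929) + 1360 = 7*I*√436804689/1929 + 1360 = 1360 + 7*I*√436804689/1929 ≈ 1360.0 + 75.842*I)
(-10068 + 1/(-1*(-29) + c)) + 17401 = (-10068 + 1/(-1*(-29) + (1360 + 7*I*√436804689/1929))) + 17401 = (-10068 + 1/(29 + (1360 + 7*I*√436804689/1929))) + 17401 = (-10068 + 1/(1389 + 7*I*√436804689/1929)) + 17401 = 7333 + 1/(1389 + 7*I*√436804689/1929)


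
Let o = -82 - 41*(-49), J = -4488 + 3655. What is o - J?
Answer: 2760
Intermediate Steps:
J = -833
o = 1927 (o = -82 + 2009 = 1927)
o - J = 1927 - 1*(-833) = 1927 + 833 = 2760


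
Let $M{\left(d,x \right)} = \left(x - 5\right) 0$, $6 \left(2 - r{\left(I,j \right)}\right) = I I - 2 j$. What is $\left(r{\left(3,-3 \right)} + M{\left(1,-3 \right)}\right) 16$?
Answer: $-8$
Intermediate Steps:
$r{\left(I,j \right)} = 2 - \frac{I^{2}}{6} + \frac{j}{3}$ ($r{\left(I,j \right)} = 2 - \frac{I I - 2 j}{6} = 2 - \frac{I^{2} - 2 j}{6} = 2 - \left(- \frac{j}{3} + \frac{I^{2}}{6}\right) = 2 - \frac{I^{2}}{6} + \frac{j}{3}$)
$M{\left(d,x \right)} = 0$ ($M{\left(d,x \right)} = \left(-5 + x\right) 0 = 0$)
$\left(r{\left(3,-3 \right)} + M{\left(1,-3 \right)}\right) 16 = \left(\left(2 - \frac{3^{2}}{6} + \frac{1}{3} \left(-3\right)\right) + 0\right) 16 = \left(\left(2 - \frac{3}{2} - 1\right) + 0\right) 16 = \left(- \frac{1}{2} + 0\right) 16 = \left(- \frac{1}{2}\right) 16 = -8$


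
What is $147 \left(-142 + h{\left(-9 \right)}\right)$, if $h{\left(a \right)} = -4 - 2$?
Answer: $-21756$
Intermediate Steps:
$h{\left(a \right)} = -6$
$147 \left(-142 + h{\left(-9 \right)}\right) = 147 \left(-142 - 6\right) = 147 \left(-148\right) = -21756$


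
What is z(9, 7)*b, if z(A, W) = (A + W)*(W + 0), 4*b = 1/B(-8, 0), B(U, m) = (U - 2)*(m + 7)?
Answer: -⅖ ≈ -0.40000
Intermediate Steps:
B(U, m) = (-2 + U)*(7 + m)
b = -1/280 (b = 1/(4*(-14 - 2*0 + 7*(-8) - 8*0)) = 1/(4*(-14 + 0 - 56 + 0)) = (¼)/(-70) = (¼)*(-1/70) = -1/280 ≈ -0.0035714)
z(A, W) = W*(A + W) (z(A, W) = (A + W)*W = W*(A + W))
z(9, 7)*b = (7*(9 + 7))*(-1/280) = (7*16)*(-1/280) = 112*(-1/280) = -⅖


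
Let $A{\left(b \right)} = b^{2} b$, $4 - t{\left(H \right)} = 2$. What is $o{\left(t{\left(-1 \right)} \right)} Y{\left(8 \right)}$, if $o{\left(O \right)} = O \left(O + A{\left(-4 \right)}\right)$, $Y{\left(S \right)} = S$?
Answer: $-992$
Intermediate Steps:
$t{\left(H \right)} = 2$ ($t{\left(H \right)} = 4 - 2 = 2$)
$A{\left(b \right)} = b^{3}$
$o{\left(O \right)} = O \left(-64 + O\right)$ ($o{\left(O \right)} = O \left(O + \left(-4\right)^{3}\right) = O \left(O - 64\right) = O \left(-64 + O\right)$)
$o{\left(t{\left(-1 \right)} \right)} Y{\left(8 \right)} = 2 \left(-64 + 2\right) 8 = 2 \left(-62\right) 8 = \left(-124\right) 8 = -992$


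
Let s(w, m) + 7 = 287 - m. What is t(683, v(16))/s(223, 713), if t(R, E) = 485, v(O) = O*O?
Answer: -485/433 ≈ -1.1201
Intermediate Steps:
s(w, m) = 280 - m (s(w, m) = -7 + (287 - m) = 280 - m)
v(O) = O**2
t(683, v(16))/s(223, 713) = 485/(280 - 1*713) = 485/(280 - 713) = 485/(-433) = 485*(-1/433) = -485/433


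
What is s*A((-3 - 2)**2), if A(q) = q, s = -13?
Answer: -325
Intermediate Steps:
s*A((-3 - 2)**2) = -13*(-3 - 2)**2 = -13*(-5)**2 = -13*25 = -325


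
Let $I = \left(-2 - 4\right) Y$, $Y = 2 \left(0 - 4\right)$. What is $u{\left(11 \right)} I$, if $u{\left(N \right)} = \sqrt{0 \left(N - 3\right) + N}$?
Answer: $48 \sqrt{11} \approx 159.2$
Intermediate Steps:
$Y = -8$ ($Y = 2 \left(-4\right) = -8$)
$u{\left(N \right)} = \sqrt{N}$ ($u{\left(N \right)} = \sqrt{0 \left(-3 + N\right) + N} = \sqrt{0 + N} = \sqrt{N}$)
$I = 48$ ($I = \left(-2 - 4\right) \left(-8\right) = \left(-6\right) \left(-8\right) = 48$)
$u{\left(11 \right)} I = \sqrt{11} \cdot 48 = 48 \sqrt{11}$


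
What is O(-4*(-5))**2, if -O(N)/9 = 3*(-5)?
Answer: 18225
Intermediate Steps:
O(N) = 135 (O(N) = -27*(-5) = -9*(-15) = 135)
O(-4*(-5))**2 = 135**2 = 18225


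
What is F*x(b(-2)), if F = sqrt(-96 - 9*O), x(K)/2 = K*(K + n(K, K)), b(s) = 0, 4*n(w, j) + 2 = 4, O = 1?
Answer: 0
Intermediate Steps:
n(w, j) = 1/2 (n(w, j) = -1/2 + (1/4)*4 = -1/2 + 1 = 1/2)
x(K) = 2*K*(1/2 + K) (x(K) = 2*(K*(K + 1/2)) = 2*(K*(1/2 + K)) = 2*K*(1/2 + K))
F = I*sqrt(105) (F = sqrt(-96 - 9*1) = sqrt(-96 - 9) = sqrt(-105) = I*sqrt(105) ≈ 10.247*I)
F*x(b(-2)) = (I*sqrt(105))*(0*(1 + 2*0)) = (I*sqrt(105))*(0*(1 + 0)) = (I*sqrt(105))*(0*1) = (I*sqrt(105))*0 = 0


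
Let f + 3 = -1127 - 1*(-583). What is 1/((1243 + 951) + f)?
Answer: 1/1647 ≈ 0.00060716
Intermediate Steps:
f = -547 (f = -3 + (-1127 - 1*(-583)) = -3 + (-1127 + 583) = -3 - 544 = -547)
1/((1243 + 951) + f) = 1/((1243 + 951) - 547) = 1/(2194 - 547) = 1/1647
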